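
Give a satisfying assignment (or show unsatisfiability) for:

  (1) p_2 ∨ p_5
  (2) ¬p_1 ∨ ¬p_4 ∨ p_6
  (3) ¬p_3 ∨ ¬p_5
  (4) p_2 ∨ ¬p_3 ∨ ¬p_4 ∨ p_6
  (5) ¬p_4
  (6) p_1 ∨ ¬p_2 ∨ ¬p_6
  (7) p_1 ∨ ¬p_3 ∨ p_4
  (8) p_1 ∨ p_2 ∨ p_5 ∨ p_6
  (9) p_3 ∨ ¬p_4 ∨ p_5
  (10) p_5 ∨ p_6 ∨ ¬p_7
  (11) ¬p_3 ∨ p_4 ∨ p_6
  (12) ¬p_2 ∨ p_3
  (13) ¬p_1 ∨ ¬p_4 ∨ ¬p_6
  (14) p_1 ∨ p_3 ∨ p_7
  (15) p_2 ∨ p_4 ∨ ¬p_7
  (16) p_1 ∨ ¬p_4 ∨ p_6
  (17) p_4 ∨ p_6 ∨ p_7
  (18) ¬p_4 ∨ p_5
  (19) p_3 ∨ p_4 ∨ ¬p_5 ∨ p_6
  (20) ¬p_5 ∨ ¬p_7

p_1 = True; p_2 = True; p_3 = True; p_4 = False; p_5 = False; p_6 = True; p_7 = True

Unit clause (¬p_4) forces p_4 = False.
Try p_1 = False:
  (p_1 ∨ ¬p_3 ∨ p_4) forces p_3 = False.
  (¬p_2 ∨ p_3) forces p_2 = False.
  (p_2 ∨ p_5) forces p_5 = True.
  (p_1 ∨ p_3 ∨ p_7) forces p_7 = True.
  clause (p_2 ∨ p_4 ∨ ¬p_7) is falsified — backtrack.
So p_1 = True.
Set p_2 = True.
  then (¬p_2 ∨ p_3) forces p_3 = True.
  then (¬p_3 ∨ ¬p_5) forces p_5 = False.
  then (¬p_3 ∨ p_4 ∨ p_6) forces p_6 = True.
Set p_7 = True.
All clauses satisfied.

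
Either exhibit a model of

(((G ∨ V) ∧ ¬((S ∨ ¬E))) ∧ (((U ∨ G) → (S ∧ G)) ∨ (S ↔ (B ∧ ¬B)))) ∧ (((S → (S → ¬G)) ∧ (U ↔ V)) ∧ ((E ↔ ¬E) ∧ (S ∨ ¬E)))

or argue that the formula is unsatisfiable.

The formula is unsatisfiable.

The conjunct E ↔ ¬E is unsatisfiable on its own:
  E=F: evaluates to False.
  E=T: evaluates to False.
So the whole conjunction is unsatisfiable.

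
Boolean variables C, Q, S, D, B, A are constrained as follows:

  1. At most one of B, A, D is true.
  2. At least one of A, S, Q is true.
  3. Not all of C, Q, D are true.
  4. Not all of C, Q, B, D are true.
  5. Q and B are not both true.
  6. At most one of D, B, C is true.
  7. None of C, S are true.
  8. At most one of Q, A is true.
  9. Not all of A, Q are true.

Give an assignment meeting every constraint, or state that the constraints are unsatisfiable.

C: False, Q: True, S: False, D: False, B: False, A: False

  (1) {B, A, D}: 0 true — at most one ✓
  (2) {A, S, Q}: 1 true — at least one ✓
  (3) {C, Q, D}: 1/3 true — not all ✓
  (4) {C, Q, B, D}: 1/4 true — not all ✓
  (5) Q=T, B=F — not both ✓
  (6) {D, B, C}: 0 true — at most one ✓
  (7) {C, S}: 0 true — none ✓
  (8) {Q, A}: 1 true — at most one ✓
  (9) {A, Q}: 1/2 true — not all ✓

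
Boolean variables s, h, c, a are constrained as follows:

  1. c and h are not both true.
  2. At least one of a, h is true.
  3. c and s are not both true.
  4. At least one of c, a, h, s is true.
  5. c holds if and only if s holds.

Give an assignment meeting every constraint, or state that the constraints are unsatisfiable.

s = False, h = False, c = False, a = True

  (1) c=F, h=F — not both ✓
  (2) {a, h}: 1 true — at least one ✓
  (3) c=F, s=F — not both ✓
  (4) {c, a, h, s}: 1 true — at least one ✓
  (5) c=F, s=F — same ✓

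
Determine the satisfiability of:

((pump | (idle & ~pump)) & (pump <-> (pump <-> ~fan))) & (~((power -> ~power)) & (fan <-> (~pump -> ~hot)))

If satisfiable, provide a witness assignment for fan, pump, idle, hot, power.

fan = False, pump = False, idle = True, hot = True, power = True

  (pump | (idle & ~pump)) & (pump <-> (pump <-> ~fan)) = True
    pump | (idle & ~pump) = True
      idle & ~pump = True
        ~pump = True
    pump <-> (pump <-> ~fan) = True
      pump <-> ~fan = False
        ~fan = True
  ~((power -> ~power)) & (fan <-> (~pump -> ~hot)) = True
    ~((power -> ~power)) = True
      power -> ~power = False
        ~power = False
    fan <-> (~pump -> ~hot) = True
      ~pump -> ~hot = False
        ~pump = True
        ~hot = False
Both conjuncts True, so the formula holds.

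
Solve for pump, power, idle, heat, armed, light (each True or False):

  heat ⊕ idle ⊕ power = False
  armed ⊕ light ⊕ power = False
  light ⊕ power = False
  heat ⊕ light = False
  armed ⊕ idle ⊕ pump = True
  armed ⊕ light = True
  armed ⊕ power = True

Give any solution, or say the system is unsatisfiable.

pump = True; power = True; idle = False; heat = True; armed = False; light = True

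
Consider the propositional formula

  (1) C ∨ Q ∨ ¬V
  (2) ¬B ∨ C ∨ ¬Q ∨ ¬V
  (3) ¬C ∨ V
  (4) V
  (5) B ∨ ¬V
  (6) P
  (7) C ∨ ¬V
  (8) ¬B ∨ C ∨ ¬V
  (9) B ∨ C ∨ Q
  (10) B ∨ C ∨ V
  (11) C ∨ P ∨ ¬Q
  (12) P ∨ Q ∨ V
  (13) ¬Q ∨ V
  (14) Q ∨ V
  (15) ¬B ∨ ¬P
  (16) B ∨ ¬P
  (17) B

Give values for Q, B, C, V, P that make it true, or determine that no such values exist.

Case B = True:
  (V) forces V = True.
  (P) forces P = True.
  Clause (¬B ∨ ¬P) is falsified — contradiction.
Case B = False:
  Clause (B) is falsified — contradiction.
Both cases fail, so the formula is unsatisfiable.

UNSATISFIABLE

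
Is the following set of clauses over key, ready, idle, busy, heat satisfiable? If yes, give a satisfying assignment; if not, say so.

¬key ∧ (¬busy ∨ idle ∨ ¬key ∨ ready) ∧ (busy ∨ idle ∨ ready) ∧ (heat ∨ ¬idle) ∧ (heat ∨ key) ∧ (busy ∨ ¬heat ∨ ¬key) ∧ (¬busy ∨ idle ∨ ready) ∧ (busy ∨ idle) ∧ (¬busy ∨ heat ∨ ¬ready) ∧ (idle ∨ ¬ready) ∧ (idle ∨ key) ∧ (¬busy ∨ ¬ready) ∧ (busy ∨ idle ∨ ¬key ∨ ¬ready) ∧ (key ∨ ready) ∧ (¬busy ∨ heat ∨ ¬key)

key: False; ready: True; idle: True; busy: False; heat: True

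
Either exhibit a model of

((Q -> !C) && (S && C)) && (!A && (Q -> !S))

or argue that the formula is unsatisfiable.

C = True; Q = False; A = False; S = True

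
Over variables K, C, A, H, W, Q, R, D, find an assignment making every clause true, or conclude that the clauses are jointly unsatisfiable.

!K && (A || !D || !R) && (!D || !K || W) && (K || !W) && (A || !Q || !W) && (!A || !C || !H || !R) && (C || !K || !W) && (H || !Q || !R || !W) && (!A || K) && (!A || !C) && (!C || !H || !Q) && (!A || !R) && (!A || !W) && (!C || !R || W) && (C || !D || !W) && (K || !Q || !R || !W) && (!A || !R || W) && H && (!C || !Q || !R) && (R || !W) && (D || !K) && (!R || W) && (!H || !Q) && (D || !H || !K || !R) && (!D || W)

Unit clause (!K) forces K = False.
In (K || !W) only !W is left, so W = False.
In (!A || K) only !A is left, so A = False.
Unit clause (H) forces H = True.
In (!R || W) only !R is left, so R = False.
In (!H || !Q) only !Q is left, so Q = False.
In (!D || W) only !D is left, so D = False.
Set C = False.
All clauses satisfied.

K=F, C=F, A=F, H=T, W=F, Q=F, R=F, D=F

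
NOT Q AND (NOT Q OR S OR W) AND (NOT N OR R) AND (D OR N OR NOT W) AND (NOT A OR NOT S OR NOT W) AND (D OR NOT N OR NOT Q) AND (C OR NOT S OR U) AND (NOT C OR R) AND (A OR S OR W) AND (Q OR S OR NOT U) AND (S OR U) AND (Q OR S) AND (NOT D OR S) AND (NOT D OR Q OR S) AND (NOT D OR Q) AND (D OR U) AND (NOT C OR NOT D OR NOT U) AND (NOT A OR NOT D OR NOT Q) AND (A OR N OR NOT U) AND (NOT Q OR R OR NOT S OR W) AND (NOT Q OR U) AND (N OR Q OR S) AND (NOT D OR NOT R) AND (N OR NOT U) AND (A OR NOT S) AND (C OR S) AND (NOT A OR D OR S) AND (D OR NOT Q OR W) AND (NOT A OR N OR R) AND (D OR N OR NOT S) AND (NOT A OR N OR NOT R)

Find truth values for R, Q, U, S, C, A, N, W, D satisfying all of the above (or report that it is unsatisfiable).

R: True, Q: False, U: True, S: True, C: False, A: True, N: True, W: False, D: False

Unit clause (NOT Q) forces Q = False.
In (Q OR S) only S is left, so S = True.
In (NOT D OR Q) only NOT D is left, so D = False.
In (D OR U) only U is left, so U = True.
In (N OR NOT U) only N is left, so N = True.
In (A OR NOT S) only A is left, so A = True.
In (NOT N OR R) only R is left, so R = True.
In (NOT A OR NOT S OR NOT W) only NOT W is left, so W = False.
Set C = False.
All clauses satisfied.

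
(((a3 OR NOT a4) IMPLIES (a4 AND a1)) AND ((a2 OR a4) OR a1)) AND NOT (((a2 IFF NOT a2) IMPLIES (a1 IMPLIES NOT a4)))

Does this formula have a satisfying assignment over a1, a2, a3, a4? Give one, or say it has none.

The formula is unsatisfiable.

The conjunct NOT (((a2 IFF NOT a2) IMPLIES (a1 IMPLIES NOT a4))) is unsatisfiable on its own:
  a1=F, a2=F, a4=F: evaluates to False.
  a1=F, a2=F, a4=T: evaluates to False.
  a1=F, a2=T, a4=F: evaluates to False.
  a1=F, a2=T, a4=T: evaluates to False.
  a1=T, a2=F, a4=F: evaluates to False.
  a1=T, a2=F, a4=T: evaluates to False.
  a1=T, a2=T, a4=F: evaluates to False.
  a1=T, a2=T, a4=T: evaluates to False.
So the whole conjunction is unsatisfiable.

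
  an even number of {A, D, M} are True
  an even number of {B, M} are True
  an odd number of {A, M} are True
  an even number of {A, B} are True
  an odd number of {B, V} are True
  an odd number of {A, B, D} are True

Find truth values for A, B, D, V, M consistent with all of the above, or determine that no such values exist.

Adding constraints 2, 3, 4 mod 2: every variable appears an even number of times on the left, so the left side is 0.
But the right sides sum to 1 (mod 2). 0 ≠ 1 — the system is inconsistent.

UNSATISFIABLE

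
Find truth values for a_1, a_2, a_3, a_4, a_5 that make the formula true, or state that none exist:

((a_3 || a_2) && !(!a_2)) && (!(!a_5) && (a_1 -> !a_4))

a_1: True; a_2: True; a_3: True; a_4: False; a_5: True

  (a_3 || a_2) && !(!a_2) = True
    a_3 || a_2 = True
    !(!a_2) = True
      !a_2 = False
  !(!a_5) && (a_1 -> !a_4) = True
    !(!a_5) = True
      !a_5 = False
    a_1 -> !a_4 = True
      !a_4 = True
Both conjuncts True, so the formula holds.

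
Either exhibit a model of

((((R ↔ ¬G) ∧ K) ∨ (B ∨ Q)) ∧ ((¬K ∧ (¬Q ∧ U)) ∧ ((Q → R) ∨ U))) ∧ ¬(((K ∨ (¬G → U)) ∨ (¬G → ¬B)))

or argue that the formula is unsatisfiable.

Case U = True: the conjunct ¬(((K ∨ (¬G → U)) ∨ (¬G → ¬B))) becomes ¬((True ∨ (¬G → ¬B))) = False.
Case U = False: the conjunct U is False.
Both cases fail — unsatisfiable.

No satisfying assignment exists.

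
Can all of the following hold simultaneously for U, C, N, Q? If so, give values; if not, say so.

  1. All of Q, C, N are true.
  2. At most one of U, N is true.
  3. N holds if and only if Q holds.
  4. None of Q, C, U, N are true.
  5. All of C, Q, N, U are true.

Unsatisfiable

Case U = True:
  Constraint (4) is violated (U=T) — contradiction.
Case U = False:
  Constraint (5) is violated (U=F) — contradiction.
Both cases fail — unsatisfiable.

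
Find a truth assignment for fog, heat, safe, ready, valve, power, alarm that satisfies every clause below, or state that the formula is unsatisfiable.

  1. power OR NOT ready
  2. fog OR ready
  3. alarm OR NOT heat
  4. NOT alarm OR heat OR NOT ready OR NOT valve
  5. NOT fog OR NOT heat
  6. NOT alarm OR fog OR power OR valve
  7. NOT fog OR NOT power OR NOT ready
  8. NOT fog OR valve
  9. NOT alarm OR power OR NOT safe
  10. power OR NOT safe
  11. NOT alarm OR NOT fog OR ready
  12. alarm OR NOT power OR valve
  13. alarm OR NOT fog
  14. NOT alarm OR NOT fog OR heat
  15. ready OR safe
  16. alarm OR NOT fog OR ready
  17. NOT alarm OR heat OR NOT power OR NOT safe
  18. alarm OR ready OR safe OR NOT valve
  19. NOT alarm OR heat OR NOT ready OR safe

Set fog = False.
  then (fog OR ready) forces ready = True.
  then (power OR NOT ready) forces power = True.
Set heat = False.
Set safe = True.
  then (NOT alarm OR heat OR NOT power OR NOT safe) forces alarm = False.
  then (alarm OR NOT power OR valve) forces valve = True.
All clauses satisfied.

fog = False, heat = False, safe = True, ready = True, valve = True, power = True, alarm = False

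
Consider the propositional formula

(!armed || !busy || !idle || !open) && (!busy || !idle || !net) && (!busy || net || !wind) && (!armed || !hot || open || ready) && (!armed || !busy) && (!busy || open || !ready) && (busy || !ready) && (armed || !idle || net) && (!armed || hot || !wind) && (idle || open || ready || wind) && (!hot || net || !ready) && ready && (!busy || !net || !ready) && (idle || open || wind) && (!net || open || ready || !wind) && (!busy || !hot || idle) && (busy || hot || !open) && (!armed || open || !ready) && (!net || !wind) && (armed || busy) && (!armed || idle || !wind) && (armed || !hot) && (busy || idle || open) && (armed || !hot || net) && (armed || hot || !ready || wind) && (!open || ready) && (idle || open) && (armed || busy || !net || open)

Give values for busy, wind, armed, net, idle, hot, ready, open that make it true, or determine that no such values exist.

The formula is unsatisfiable.

Case ready = True:
  (busy || !ready) forces busy = True.
  (!armed || !busy) forces armed = False.
  (!busy || open || !ready) forces open = True.
  (!busy || !net || !ready) forces net = False.
  (!busy || net || !wind) forces wind = False.
  (armed || !idle || net) forces idle = False.
  (!hot || net || !ready) forces hot = False.
  Clause (armed || hot || !ready || wind) is falsified — contradiction.
Case ready = False:
  Clause (ready) is falsified — contradiction.
Both cases fail, so the formula is unsatisfiable.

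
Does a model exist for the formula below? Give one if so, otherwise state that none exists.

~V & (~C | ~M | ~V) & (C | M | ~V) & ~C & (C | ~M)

Unit clause (~V) forces V = False.
Unit clause (~C) forces C = False.
In (C | ~M) only ~M is left, so M = False.
Check each clause:
  (~V): ~V holds.
  (~C | ~M | ~V): ~C holds.
  (C | M | ~V): ~V holds.
  (~C): ~C holds.
  (C | ~M): ~M holds.
All clauses satisfied.

M = False, C = False, V = False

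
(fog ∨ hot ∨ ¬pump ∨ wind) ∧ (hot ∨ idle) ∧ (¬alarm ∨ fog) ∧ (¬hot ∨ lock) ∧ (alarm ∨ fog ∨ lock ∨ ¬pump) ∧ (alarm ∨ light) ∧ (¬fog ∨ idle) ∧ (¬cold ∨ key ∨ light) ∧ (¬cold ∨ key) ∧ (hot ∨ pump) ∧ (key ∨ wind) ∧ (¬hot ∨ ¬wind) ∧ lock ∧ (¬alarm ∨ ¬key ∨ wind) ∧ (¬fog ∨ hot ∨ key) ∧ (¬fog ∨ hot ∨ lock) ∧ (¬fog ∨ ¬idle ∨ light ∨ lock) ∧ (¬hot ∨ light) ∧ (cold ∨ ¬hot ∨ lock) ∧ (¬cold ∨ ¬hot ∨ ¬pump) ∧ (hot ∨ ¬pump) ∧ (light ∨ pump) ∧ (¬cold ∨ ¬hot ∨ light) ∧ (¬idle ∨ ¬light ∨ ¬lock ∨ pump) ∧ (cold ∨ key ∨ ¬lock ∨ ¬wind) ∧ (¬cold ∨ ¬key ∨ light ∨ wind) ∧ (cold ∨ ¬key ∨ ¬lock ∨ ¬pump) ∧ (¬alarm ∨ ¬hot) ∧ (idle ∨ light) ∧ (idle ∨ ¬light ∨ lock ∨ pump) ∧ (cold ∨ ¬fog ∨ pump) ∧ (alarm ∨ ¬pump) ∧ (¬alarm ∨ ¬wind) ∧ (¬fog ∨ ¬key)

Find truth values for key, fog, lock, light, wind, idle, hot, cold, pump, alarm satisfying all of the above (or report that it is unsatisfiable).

Unit clause (lock) forces lock = True.
Try key = False:
  (¬cold ∨ key) forces cold = False.
  (key ∨ wind) forces wind = True.
  clause (cold ∨ key ∨ ¬lock ∨ ¬wind) is falsified — backtrack.
So key = True.
  then (¬fog ∨ ¬key) forces fog = False.
  then (¬alarm ∨ fog) forces alarm = False.
  then (alarm ∨ light) forces light = True.
  then (alarm ∨ ¬pump) forces pump = False.
  then (hot ∨ pump) forces hot = True.
  then (¬hot ∨ ¬wind) forces wind = False.
  then (¬idle ∨ ¬light ∨ ¬lock ∨ pump) forces idle = False.
Set cold = False.
All clauses satisfied.

key=T, fog=F, lock=T, light=T, wind=F, idle=F, hot=T, cold=F, pump=F, alarm=F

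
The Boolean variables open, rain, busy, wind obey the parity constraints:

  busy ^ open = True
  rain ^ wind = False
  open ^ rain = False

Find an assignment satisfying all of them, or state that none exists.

open: False, rain: False, busy: True, wind: False

busy ^ open = T ^ F = True ✓
rain ^ wind = F ^ F = False ✓
open ^ rain = F ^ F = False ✓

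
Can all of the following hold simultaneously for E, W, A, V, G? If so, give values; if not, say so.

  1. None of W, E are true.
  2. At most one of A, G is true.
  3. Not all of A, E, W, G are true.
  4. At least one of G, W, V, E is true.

E = False, W = False, A = True, V = True, G = False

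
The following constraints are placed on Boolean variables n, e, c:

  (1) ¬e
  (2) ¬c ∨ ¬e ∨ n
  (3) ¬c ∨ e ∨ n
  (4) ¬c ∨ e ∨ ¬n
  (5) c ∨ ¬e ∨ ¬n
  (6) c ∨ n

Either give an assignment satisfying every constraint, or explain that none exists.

n = True, e = False, c = False

Unit clause (¬e) forces e = False.
Try n = False:
  (¬c ∨ e ∨ n) forces c = False.
  clause (c ∨ n) is falsified — backtrack.
So n = True.
  then (¬c ∨ e ∨ ¬n) forces c = False.
Check each clause:
  (¬e): ¬e holds.
  (¬c ∨ ¬e ∨ n): ¬c holds.
  (¬c ∨ e ∨ n): ¬c holds.
  (¬c ∨ e ∨ ¬n): ¬c holds.
  (c ∨ ¬e ∨ ¬n): ¬e holds.
  (c ∨ n): n holds.
All clauses satisfied.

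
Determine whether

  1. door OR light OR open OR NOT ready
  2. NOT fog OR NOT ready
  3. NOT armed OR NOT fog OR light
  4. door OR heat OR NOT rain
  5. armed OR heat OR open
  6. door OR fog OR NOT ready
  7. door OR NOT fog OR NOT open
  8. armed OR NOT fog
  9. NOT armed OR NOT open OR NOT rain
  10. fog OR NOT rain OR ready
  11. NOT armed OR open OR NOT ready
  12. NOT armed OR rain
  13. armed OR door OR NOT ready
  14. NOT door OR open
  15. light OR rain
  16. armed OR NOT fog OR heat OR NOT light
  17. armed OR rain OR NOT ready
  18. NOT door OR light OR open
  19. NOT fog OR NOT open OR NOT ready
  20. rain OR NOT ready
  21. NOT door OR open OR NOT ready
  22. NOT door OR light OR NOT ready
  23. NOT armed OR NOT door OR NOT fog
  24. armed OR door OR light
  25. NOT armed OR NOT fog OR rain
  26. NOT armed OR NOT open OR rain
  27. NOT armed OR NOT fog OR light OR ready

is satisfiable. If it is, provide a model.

Set open = True.
Set heat = False.
Set armed = False.
  then (armed OR NOT fog) forces fog = False.
Set door = True.
Set rain = False.
  then (light OR rain) forces light = True.
  then (armed OR rain OR NOT ready) forces ready = False.
All clauses satisfied.

open = True; heat = False; armed = False; door = True; rain = False; ready = False; light = True; fog = False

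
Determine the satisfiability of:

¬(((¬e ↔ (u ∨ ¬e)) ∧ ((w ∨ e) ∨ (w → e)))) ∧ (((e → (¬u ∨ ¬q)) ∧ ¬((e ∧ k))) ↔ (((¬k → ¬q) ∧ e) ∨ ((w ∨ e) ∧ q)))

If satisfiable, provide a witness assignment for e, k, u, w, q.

e = True; k = False; u = True; w = False; q = False

  ¬(((¬e ↔ (u ∨ ¬e)) ∧ ((w ∨ e) ∨ (w → e)))) = True
    (¬e ↔ (u ∨ ¬e)) ∧ ((w ∨ e) ∨ (w → e)) = False
      ¬e ↔ (u ∨ ¬e) = False
        ¬e = False
        u ∨ ¬e = True
          ¬e = False
      (w ∨ e) ∨ (w → e) = True
        w ∨ e = True
        w → e = True
  ((e → (¬u ∨ ¬q)) ∧ ¬((e ∧ k))) ↔ (((¬k → ¬q) ∧ e) ∨ ((w ∨ e) ∧ q)) = True
    (e → (¬u ∨ ¬q)) ∧ ¬((e ∧ k)) = True
      e → (¬u ∨ ¬q) = True
        ¬u ∨ ¬q = True
          ¬u = False
          ¬q = True
      ¬((e ∧ k)) = True
        e ∧ k = False
    ((¬k → ¬q) ∧ e) ∨ ((w ∨ e) ∧ q) = True
      (¬k → ¬q) ∧ e = True
        ¬k → ¬q = True
          ¬k = True
          ¬q = True
      (w ∨ e) ∧ q = False
        w ∨ e = True
Both conjuncts True, so the formula holds.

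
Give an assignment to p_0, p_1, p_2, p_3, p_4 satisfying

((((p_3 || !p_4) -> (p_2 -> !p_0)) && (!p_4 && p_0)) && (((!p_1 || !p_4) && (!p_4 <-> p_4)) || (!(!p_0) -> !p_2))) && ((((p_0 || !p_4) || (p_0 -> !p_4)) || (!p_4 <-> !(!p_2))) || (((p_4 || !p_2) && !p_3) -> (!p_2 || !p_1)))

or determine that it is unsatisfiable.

p_0 = True, p_1 = True, p_2 = False, p_3 = True, p_4 = False

  (((p_3 || !p_4) -> (p_2 -> !p_0)) && (!p_4 && p_0)) && (((!p_1 || !p_4) && (!p_4 <-> p_4)) || (!(!p_0) -> !p_2)) = True
    ((p_3 || !p_4) -> (p_2 -> !p_0)) && (!p_4 && p_0) = True
      (p_3 || !p_4) -> (p_2 -> !p_0) = True
        p_3 || !p_4 = True
          !p_4 = True
        p_2 -> !p_0 = True
          !p_0 = False
      !p_4 && p_0 = True
        !p_4 = True
    ((!p_1 || !p_4) && (!p_4 <-> p_4)) || (!(!p_0) -> !p_2) = True
      (!p_1 || !p_4) && (!p_4 <-> p_4) = False
        !p_1 || !p_4 = True
          !p_1 = False
          !p_4 = True
        !p_4 <-> p_4 = False
          !p_4 = True
      !(!p_0) -> !p_2 = True
        !(!p_0) = True
          !p_0 = False
        !p_2 = True
  (((p_0 || !p_4) || (p_0 -> !p_4)) || (!p_4 <-> !(!p_2))) || (((p_4 || !p_2) && !p_3) -> (!p_2 || !p_1)) = True
    ((p_0 || !p_4) || (p_0 -> !p_4)) || (!p_4 <-> !(!p_2)) = True
      (p_0 || !p_4) || (p_0 -> !p_4) = True
        p_0 || !p_4 = True
          !p_4 = True
        p_0 -> !p_4 = True
          !p_4 = True
      !p_4 <-> !(!p_2) = False
        !p_4 = True
        !(!p_2) = False
          !p_2 = True
    ((p_4 || !p_2) && !p_3) -> (!p_2 || !p_1) = True
      (p_4 || !p_2) && !p_3 = False
        p_4 || !p_2 = True
          !p_2 = True
        !p_3 = False
      !p_2 || !p_1 = True
        !p_2 = True
        !p_1 = False
Both conjuncts True, so the formula holds.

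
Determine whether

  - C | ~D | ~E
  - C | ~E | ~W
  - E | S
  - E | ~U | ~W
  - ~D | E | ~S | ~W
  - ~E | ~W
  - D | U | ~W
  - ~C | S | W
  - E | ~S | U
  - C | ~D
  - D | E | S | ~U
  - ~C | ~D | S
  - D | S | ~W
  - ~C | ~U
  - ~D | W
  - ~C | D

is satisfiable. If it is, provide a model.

E = False, C = False, S = True, W = False, U = True, D = False

Set E = False.
  then (E | S) forces S = True.
  then (E | ~S | U) forces U = True.
  then (~C | ~U) forces C = False.
  then (E | ~U | ~W) forces W = False.
  then (C | ~D) forces D = False.
All clauses satisfied.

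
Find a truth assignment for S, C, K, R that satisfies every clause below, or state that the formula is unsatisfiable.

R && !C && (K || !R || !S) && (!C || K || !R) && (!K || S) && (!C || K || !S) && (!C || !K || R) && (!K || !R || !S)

S = False, C = False, K = False, R = True

Unit clause (R) forces R = True.
Unit clause (!C) forces C = False.
Set S = False.
  then (!K || S) forces K = False.
All clauses satisfied.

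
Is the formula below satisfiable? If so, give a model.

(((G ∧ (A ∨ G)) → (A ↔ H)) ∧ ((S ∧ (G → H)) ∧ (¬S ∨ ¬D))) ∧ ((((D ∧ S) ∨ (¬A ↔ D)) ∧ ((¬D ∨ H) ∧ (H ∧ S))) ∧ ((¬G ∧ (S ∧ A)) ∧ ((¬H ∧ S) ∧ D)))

Unsatisfiable — no assignment works.

Case H = True: the conjunct ¬H is False.
Case H = False: the conjunct H is False.
Both cases fail — unsatisfiable.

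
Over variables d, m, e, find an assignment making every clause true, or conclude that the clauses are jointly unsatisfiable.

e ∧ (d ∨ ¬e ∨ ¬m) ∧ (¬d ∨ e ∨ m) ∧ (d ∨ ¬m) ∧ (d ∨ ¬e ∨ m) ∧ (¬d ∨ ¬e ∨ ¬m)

Unit clause (e) forces e = True.
Try d = False:
  (d ∨ ¬e ∨ ¬m) forces m = False.
  clause (d ∨ ¬e ∨ m) is falsified — backtrack.
So d = True.
  then (¬d ∨ ¬e ∨ ¬m) forces m = False.
All clauses satisfied.

d = True, m = False, e = True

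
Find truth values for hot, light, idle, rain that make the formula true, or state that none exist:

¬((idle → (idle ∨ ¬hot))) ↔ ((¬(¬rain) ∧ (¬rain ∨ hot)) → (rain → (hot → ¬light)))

hot=T, light=T, idle=F, rain=T

  ¬((idle → (idle ∨ ¬hot))) ↔ ((¬(¬rain) ∧ (¬rain ∨ hot)) → (rain → (hot → ¬light))) = True
    ¬((idle → (idle ∨ ¬hot))) = False
      idle → (idle ∨ ¬hot) = True
        idle ∨ ¬hot = False
          ¬hot = False
    (¬(¬rain) ∧ (¬rain ∨ hot)) → (rain → (hot → ¬light)) = False
      ¬(¬rain) ∧ (¬rain ∨ hot) = True
        ¬(¬rain) = True
          ¬rain = False
        ¬rain ∨ hot = True
          ¬rain = False
      rain → (hot → ¬light) = False
        hot → ¬light = False
          ¬light = False
The formula evaluates to True.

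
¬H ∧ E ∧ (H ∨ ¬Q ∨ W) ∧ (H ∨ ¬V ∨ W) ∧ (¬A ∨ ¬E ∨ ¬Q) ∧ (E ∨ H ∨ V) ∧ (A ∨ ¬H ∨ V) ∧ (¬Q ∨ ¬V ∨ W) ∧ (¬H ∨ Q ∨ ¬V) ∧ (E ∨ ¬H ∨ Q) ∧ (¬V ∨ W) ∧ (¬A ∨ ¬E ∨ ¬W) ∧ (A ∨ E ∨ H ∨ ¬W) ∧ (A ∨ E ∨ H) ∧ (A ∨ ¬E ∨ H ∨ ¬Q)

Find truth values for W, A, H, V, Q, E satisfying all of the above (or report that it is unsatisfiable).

Unit clause (¬H) forces H = False.
Unit clause (E) forces E = True.
Set W = False.
  then (H ∨ ¬Q ∨ W) forces Q = False.
  then (H ∨ ¬V ∨ W) forces V = False.
Set A = True.
All clauses satisfied.

W=F, A=T, H=F, V=F, Q=F, E=T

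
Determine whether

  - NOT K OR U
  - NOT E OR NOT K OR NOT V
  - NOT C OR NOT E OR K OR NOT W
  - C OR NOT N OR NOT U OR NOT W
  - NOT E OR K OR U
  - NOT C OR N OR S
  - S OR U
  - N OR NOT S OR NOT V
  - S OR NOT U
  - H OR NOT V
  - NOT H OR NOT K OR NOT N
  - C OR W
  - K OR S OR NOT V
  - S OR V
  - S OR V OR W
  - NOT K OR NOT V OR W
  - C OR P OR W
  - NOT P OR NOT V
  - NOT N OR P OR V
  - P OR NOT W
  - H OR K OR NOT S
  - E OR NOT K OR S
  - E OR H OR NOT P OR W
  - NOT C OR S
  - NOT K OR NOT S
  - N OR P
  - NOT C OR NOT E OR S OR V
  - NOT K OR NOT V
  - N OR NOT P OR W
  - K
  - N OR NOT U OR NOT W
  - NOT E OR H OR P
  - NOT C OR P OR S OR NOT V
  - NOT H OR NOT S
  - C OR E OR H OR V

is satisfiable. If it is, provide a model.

No satisfying assignment exists.

Case S = True:
  (NOT K OR NOT S) forces K = False.
  Clause (K) is falsified — contradiction.
Case S = False:
  (S OR U) forces U = True.
  Clause (S OR NOT U) is falsified — contradiction.
Both cases fail, so the formula is unsatisfiable.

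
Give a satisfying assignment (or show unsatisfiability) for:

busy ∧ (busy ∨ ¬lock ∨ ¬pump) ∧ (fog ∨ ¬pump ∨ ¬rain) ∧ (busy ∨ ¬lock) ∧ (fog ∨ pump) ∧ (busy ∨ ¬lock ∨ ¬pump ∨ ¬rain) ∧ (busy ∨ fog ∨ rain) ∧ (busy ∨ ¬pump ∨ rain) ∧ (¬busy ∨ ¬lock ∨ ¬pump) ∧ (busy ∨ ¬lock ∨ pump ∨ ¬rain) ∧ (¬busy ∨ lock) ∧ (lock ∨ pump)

lock = True, rain = True, fog = True, busy = True, pump = False

Unit clause (busy) forces busy = True.
In (¬busy ∨ lock) only lock is left, so lock = True.
In (¬busy ∨ ¬lock ∨ ¬pump) only ¬pump is left, so pump = False.
In (fog ∨ pump) only fog is left, so fog = True.
Set rain = True.
All clauses satisfied.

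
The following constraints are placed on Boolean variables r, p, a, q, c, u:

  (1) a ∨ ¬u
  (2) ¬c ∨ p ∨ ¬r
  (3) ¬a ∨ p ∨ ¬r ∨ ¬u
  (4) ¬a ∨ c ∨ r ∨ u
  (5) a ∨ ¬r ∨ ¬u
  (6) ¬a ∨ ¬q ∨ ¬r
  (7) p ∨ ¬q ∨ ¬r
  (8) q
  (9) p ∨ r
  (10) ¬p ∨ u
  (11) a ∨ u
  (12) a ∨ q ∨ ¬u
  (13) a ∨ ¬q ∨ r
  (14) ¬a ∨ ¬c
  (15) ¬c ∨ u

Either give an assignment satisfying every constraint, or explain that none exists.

r = False; p = True; a = True; q = True; c = False; u = True

Unit clause (q) forces q = True.
Try r = True:
  (¬a ∨ ¬q ∨ ¬r) forces a = False.
  (a ∨ ¬u) forces u = False.
  clause (a ∨ u) is falsified — backtrack.
So r = False.
  then (p ∨ r) forces p = True.
  then (¬p ∨ u) forces u = True.
  then (a ∨ ¬q ∨ r) forces a = True.
  then (¬a ∨ ¬c) forces c = False.
All clauses satisfied.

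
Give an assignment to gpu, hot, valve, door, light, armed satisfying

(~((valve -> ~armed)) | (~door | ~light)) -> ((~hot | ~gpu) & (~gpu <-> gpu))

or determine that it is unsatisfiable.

gpu=F, hot=T, valve=T, door=T, light=T, armed=F

  (~((valve -> ~armed)) | (~door | ~light)) -> ((~hot | ~gpu) & (~gpu <-> gpu)) = True
    ~((valve -> ~armed)) | (~door | ~light) = False
      ~((valve -> ~armed)) = False
        valve -> ~armed = True
          ~armed = True
      ~door | ~light = False
        ~door = False
        ~light = False
    (~hot | ~gpu) & (~gpu <-> gpu) = False
      ~hot | ~gpu = True
        ~hot = False
        ~gpu = True
      ~gpu <-> gpu = False
        ~gpu = True
The formula evaluates to True.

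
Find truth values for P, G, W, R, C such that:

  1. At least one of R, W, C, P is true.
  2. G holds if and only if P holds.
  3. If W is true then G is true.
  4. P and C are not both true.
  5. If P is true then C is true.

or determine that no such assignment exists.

P = False, G = False, W = False, R = False, C = True

  (1) {R, W, C, P}: 1 true — at least one ✓
  (2) G=F, P=F — same ✓
  (3) W=F ⇒ G: vacuous ✓
  (4) P=F, C=T — not both ✓
  (5) P=F ⇒ C: vacuous ✓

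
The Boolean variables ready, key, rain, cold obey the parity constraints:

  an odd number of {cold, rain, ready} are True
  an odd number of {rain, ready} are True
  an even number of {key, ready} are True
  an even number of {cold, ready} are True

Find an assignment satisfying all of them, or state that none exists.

ready = False, key = False, rain = True, cold = False

{cold, rain, ready}: 1 true → odd ✓
{rain, ready}: 1 true → odd ✓
{key, ready}: 0 true → even ✓
{cold, ready}: 0 true → even ✓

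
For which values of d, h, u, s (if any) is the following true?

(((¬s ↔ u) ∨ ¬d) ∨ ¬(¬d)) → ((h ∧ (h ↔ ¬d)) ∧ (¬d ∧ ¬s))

d = False, h = True, u = True, s = False

  (((¬s ↔ u) ∨ ¬d) ∨ ¬(¬d)) → ((h ∧ (h ↔ ¬d)) ∧ (¬d ∧ ¬s)) = True
    ((¬s ↔ u) ∨ ¬d) ∨ ¬(¬d) = True
      (¬s ↔ u) ∨ ¬d = True
        ¬s ↔ u = True
          ¬s = True
        ¬d = True
      ¬(¬d) = False
        ¬d = True
    (h ∧ (h ↔ ¬d)) ∧ (¬d ∧ ¬s) = True
      h ∧ (h ↔ ¬d) = True
        h ↔ ¬d = True
          ¬d = True
      ¬d ∧ ¬s = True
        ¬d = True
        ¬s = True
The formula evaluates to True.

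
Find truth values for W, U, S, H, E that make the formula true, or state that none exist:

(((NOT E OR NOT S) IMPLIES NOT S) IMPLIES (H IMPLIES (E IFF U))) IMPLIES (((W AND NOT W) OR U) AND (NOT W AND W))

W = True, U = False, S = True, H = True, E = True

  (((NOT E OR NOT S) IMPLIES NOT S) IMPLIES (H IMPLIES (E IFF U))) IMPLIES (((W AND NOT W) OR U) AND (NOT W AND W)) = True
    ((NOT E OR NOT S) IMPLIES NOT S) IMPLIES (H IMPLIES (E IFF U)) = False
      (NOT E OR NOT S) IMPLIES NOT S = True
        NOT E OR NOT S = False
          NOT E = False
          NOT S = False
        NOT S = False
      H IMPLIES (E IFF U) = False
        E IFF U = False
    ((W AND NOT W) OR U) AND (NOT W AND W) = False
      (W AND NOT W) OR U = False
        W AND NOT W = False
          NOT W = False
      NOT W AND W = False
        NOT W = False
The formula evaluates to True.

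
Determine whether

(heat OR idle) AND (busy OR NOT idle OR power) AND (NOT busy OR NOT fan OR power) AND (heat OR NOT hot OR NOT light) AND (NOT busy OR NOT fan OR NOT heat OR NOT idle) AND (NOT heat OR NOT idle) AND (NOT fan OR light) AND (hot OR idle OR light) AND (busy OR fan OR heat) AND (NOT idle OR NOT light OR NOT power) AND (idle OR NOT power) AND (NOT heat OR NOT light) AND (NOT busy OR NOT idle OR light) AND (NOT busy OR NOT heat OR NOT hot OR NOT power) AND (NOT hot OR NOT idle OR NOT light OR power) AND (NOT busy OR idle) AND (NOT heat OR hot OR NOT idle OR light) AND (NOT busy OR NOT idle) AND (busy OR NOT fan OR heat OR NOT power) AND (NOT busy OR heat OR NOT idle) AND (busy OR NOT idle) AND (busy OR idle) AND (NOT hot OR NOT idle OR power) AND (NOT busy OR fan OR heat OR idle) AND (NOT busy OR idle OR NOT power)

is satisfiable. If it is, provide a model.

Case busy = True:
  (NOT busy OR idle) forces idle = True.
  Clause (NOT busy OR NOT idle) is falsified — contradiction.
Case busy = False:
  (busy OR NOT idle) forces idle = False.
  Clause (busy OR idle) is falsified — contradiction.
Both cases fail, so the formula is unsatisfiable.

No satisfying assignment exists.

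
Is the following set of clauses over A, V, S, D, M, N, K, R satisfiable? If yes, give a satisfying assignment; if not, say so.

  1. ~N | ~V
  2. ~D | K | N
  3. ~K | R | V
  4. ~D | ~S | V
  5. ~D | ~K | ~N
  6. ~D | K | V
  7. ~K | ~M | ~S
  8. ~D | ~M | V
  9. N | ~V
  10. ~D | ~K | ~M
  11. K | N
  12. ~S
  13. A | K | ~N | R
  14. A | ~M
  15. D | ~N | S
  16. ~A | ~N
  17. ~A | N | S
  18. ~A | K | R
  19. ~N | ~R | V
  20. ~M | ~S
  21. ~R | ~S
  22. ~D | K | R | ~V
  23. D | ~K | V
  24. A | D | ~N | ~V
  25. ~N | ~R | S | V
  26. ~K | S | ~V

Unit clause (~S) forces S = False.
Set A = False.
  then (A | ~M) forces M = False.
Try V = True:
  (~N | ~V) forces N = False.
  clause (N | ~V) is falsified — backtrack.
So V = False.
Set D = True.
  then (~D | K | V) forces K = True.
  then (~K | R | V) forces R = True.
  then (~D | ~K | ~N) forces N = False.
All clauses satisfied.

A=F; V=F; S=F; D=T; M=F; N=F; K=T; R=T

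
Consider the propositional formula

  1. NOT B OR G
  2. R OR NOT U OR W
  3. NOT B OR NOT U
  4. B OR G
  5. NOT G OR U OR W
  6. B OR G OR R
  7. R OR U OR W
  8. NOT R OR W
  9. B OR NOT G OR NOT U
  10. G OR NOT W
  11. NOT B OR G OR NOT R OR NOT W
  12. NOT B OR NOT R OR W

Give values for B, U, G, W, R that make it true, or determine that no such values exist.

B = False, U = False, G = True, W = True, R = False

Set B = False.
  then (B OR G) forces G = True.
  then (B OR NOT G OR NOT U) forces U = False.
  then (NOT G OR U OR W) forces W = True.
Set R = False.
All clauses satisfied.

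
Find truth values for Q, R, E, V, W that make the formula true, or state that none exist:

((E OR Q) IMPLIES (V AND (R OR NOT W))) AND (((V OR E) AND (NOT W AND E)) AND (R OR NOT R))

Q = False, R = True, E = True, V = True, W = False

  (E OR Q) IMPLIES (V AND (R OR NOT W)) = True
    E OR Q = True
    V AND (R OR NOT W) = True
      R OR NOT W = True
        NOT W = True
  ((V OR E) AND (NOT W AND E)) AND (R OR NOT R) = True
    (V OR E) AND (NOT W AND E) = True
      V OR E = True
      NOT W AND E = True
        NOT W = True
    R OR NOT R = True
      NOT R = False
Both conjuncts True, so the formula holds.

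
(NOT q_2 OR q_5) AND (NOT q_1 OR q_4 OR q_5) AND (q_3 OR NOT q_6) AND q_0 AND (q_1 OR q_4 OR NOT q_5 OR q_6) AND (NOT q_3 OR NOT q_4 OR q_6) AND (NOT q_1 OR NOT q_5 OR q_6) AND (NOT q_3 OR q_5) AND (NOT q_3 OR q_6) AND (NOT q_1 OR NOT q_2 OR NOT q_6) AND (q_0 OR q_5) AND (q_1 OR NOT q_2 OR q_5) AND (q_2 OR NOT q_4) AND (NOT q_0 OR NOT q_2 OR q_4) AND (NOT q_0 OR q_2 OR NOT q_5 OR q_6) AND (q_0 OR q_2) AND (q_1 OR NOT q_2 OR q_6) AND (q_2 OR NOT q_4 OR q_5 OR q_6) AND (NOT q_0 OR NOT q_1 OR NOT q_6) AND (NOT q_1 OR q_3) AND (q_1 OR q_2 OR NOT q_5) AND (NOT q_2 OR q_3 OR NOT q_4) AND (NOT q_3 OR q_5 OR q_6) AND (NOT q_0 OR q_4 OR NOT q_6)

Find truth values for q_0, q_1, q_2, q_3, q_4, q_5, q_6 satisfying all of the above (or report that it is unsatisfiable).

Unit clause (q_0) forces q_0 = True.
Set q_1 = False.
Set q_2 = True.
  then (NOT q_2 OR q_5) forces q_5 = True.
  then (NOT q_0 OR NOT q_2 OR q_4) forces q_4 = True.
  then (q_1 OR NOT q_2 OR q_6) forces q_6 = True.
  then (NOT q_2 OR q_3 OR NOT q_4) forces q_3 = True.
All clauses satisfied.

q_0 = True, q_1 = False, q_2 = True, q_3 = True, q_4 = True, q_5 = True, q_6 = True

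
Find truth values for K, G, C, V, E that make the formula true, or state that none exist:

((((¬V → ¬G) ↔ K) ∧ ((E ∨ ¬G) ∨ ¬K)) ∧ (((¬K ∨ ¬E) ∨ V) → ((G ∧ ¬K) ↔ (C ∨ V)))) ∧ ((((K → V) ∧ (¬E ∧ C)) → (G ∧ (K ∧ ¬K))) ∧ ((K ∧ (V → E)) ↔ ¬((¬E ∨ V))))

K: True, G: False, C: False, V: False, E: True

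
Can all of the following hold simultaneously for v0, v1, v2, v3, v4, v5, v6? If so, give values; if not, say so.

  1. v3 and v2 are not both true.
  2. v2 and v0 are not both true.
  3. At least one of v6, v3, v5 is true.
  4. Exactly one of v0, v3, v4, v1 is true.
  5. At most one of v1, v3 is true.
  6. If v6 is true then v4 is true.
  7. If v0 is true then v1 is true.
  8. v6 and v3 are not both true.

v0 = False; v1 = False; v2 = False; v3 = False; v4 = True; v5 = True; v6 = True

  (1) v3=F, v2=F — not both ✓
  (2) v2=F, v0=F — not both ✓
  (3) {v6, v3, v5}: 2 true — at least one ✓
  (4) {v0, v3, v4, v1}: 1 true — exactly one ✓
  (5) {v1, v3}: 0 true — at most one ✓
  (6) v6=T ⇒ v4: T ✓
  (7) v0=F ⇒ v1: vacuous ✓
  (8) v6=T, v3=F — not both ✓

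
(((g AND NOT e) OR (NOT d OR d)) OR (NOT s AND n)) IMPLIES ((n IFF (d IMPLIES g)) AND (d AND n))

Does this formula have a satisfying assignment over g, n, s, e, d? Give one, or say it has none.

g: True, n: True, s: False, e: False, d: True

  (((g AND NOT e) OR (NOT d OR d)) OR (NOT s AND n)) IMPLIES ((n IFF (d IMPLIES g)) AND (d AND n)) = True
    ((g AND NOT e) OR (NOT d OR d)) OR (NOT s AND n) = True
      (g AND NOT e) OR (NOT d OR d) = True
        g AND NOT e = True
          NOT e = True
        NOT d OR d = True
          NOT d = False
      NOT s AND n = True
        NOT s = True
    (n IFF (d IMPLIES g)) AND (d AND n) = True
      n IFF (d IMPLIES g) = True
        d IMPLIES g = True
      d AND n = True
The formula evaluates to True.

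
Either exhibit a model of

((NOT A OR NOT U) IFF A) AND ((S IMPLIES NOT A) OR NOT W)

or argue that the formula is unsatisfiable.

U = False, W = False, A = True, S = True

  (NOT A OR NOT U) IFF A = True
    NOT A OR NOT U = True
      NOT A = False
      NOT U = True
  (S IMPLIES NOT A) OR NOT W = True
    S IMPLIES NOT A = False
      NOT A = False
    NOT W = True
Both conjuncts True, so the formula holds.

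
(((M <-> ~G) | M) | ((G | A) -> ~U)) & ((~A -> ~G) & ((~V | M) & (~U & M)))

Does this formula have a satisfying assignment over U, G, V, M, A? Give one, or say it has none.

U: False, G: False, V: False, M: True, A: True

  ((M <-> ~G) | M) | ((G | A) -> ~U) = True
    (M <-> ~G) | M = True
      M <-> ~G = True
        ~G = True
    (G | A) -> ~U = True
      G | A = True
      ~U = True
  (~A -> ~G) & ((~V | M) & (~U & M)) = True
    ~A -> ~G = True
      ~A = False
      ~G = True
    (~V | M) & (~U & M) = True
      ~V | M = True
        ~V = True
      ~U & M = True
        ~U = True
Both conjuncts True, so the formula holds.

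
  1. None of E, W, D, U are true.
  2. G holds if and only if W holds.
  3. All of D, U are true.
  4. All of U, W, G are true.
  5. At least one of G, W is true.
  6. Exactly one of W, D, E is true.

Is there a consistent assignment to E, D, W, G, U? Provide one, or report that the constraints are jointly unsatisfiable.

Case D = True:
  Constraint (1) is violated (D=T) — contradiction.
Case D = False:
  Constraint (3) is violated (D=F) — contradiction.
Both cases fail — unsatisfiable.

Unsatisfiable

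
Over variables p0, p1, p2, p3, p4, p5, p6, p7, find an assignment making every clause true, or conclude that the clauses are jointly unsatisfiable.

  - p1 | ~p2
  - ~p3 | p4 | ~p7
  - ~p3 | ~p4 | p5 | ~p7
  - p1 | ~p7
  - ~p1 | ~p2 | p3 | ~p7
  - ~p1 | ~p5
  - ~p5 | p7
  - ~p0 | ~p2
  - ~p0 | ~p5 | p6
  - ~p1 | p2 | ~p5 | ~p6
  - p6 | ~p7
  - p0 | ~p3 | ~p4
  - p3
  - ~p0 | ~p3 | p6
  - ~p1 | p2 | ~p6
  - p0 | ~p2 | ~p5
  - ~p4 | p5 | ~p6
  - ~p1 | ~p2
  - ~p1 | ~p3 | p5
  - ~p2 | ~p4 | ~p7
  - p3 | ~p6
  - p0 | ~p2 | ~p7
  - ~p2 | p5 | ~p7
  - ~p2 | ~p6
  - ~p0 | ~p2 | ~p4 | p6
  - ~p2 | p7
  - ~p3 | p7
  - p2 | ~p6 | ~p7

Unsatisfiable — no assignment works.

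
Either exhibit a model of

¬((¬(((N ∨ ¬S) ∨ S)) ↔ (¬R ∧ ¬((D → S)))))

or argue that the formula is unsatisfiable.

S=F; D=T; R=F; N=T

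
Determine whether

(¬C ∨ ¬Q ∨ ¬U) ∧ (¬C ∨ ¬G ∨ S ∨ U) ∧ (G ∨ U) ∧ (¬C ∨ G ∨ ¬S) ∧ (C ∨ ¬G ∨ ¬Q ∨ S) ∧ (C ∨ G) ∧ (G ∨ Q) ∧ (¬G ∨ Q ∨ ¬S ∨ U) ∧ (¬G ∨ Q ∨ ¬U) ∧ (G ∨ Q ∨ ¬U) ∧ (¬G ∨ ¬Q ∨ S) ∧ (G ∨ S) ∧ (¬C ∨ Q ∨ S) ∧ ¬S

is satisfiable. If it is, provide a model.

Unit clause (¬S) forces S = False.
In (G ∨ S) only G is left, so G = True.
In (¬G ∨ ¬Q ∨ S) only ¬Q is left, so Q = False.
In (¬C ∨ Q ∨ S) only ¬C is left, so C = False.
In (¬G ∨ Q ∨ ¬U) only ¬U is left, so U = False.
All clauses satisfied.

U = False, C = False, S = False, Q = False, G = True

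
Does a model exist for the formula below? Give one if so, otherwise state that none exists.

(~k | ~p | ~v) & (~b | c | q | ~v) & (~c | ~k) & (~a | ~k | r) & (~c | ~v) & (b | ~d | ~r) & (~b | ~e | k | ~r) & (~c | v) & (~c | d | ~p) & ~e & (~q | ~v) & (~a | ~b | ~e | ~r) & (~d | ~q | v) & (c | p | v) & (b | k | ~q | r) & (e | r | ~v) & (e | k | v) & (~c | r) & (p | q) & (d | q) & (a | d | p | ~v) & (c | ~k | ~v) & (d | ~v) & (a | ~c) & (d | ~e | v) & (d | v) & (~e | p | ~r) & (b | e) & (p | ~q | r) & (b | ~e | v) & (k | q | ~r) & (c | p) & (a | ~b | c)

d=T, r=T, b=T, v=F, c=F, p=T, a=T, e=F, q=F, k=T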